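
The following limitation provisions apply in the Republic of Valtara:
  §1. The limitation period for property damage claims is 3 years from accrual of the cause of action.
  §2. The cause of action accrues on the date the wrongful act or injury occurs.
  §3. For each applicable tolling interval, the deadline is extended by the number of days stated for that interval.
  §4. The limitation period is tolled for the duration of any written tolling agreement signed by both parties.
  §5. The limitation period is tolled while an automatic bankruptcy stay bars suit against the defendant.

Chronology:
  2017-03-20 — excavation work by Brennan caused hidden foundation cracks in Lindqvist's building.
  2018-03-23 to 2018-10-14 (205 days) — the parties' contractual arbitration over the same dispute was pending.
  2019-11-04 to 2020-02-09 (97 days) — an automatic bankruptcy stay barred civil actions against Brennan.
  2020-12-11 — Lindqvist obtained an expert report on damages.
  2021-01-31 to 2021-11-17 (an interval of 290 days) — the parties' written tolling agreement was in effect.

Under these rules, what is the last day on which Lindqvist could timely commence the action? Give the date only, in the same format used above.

The limitation period began to run on 2017-03-20.
Adding the 3 years base period to 2017-03-20 gives a deadline of 2020-03-20, before any tolling.
The automatic bankruptcy stay from 2019-11-04 to 2020-02-09 tolled the period for 97 days, extending the deadline to 2020-06-25.
By the time the written tolling agreement began on 2021-01-31, the limitation period had already expired on 2020-06-25; that interval cannot revive it.
The pending related arbitration from 2018-03-23 to 2018-10-14 does not toll the period, because no stated rule makes a pending arbitration a tolling event.
The other events in the timeline have no effect on the limitation period under the stated rules.

2020-06-25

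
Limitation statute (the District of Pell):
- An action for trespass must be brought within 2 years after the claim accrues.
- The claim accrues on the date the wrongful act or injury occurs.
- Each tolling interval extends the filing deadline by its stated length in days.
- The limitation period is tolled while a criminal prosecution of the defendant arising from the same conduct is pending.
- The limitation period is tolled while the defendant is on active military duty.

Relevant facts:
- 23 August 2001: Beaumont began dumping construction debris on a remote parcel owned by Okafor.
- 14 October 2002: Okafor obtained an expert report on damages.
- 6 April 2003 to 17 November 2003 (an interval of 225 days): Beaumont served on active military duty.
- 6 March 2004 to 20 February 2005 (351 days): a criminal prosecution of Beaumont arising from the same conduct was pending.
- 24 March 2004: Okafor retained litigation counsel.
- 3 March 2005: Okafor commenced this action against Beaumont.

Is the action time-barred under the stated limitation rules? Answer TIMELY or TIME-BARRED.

TIMELY

The limitation period began to run on 23 August 2001.
2 years from 23 August 2001 is 23 August 2003.
The defendant's active military service from 6 April 2003 to 17 November 2003 tolled the period for 225 days, extending the deadline to 4 April 2004.
Because the pending criminal prosecution ran from 6 March 2004 to 20 February 2005, the deadline is extended by 351 days to 21 March 2005.
Nothing else in the chronology tolls or restarts the period.
Okafor filed on 3 March 2005, before the 21 March 2005 deadline, so the action is timely.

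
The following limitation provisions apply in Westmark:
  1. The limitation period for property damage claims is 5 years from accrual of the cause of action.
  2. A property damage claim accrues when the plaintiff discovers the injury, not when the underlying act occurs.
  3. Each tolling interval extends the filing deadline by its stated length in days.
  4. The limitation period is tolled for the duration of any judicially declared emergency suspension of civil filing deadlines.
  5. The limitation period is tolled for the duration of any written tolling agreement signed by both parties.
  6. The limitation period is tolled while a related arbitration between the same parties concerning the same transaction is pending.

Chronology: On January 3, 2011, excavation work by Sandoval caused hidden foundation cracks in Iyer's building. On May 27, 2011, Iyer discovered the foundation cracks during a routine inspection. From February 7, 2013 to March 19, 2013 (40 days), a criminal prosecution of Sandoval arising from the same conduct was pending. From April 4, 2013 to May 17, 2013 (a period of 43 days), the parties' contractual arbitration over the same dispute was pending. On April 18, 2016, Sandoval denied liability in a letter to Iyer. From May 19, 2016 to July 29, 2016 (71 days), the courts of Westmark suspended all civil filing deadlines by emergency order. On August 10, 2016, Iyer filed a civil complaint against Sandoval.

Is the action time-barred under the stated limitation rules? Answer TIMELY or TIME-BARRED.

The claim did not accrue until Iyer discovered the injury on May 27, 2011; the January 3, 2011 act date does not start the clock under the stated rule.
5 years from May 27, 2011 is May 27, 2016.
The period was tolled for 43 days by the pending related arbitration (April 4, 2013 to May 17, 2013), pushing the deadline to July 9, 2016.
The emergency suspension of filing deadlines from May 19, 2016 to July 29, 2016 tolled the period for 71 days, extending the deadline to September 18, 2016.
The pending criminal prosecution from February 7, 2013 to March 19, 2013 does not toll the period, because no stated rule makes a criminal prosecution a tolling event.
Nothing else in the chronology tolls or restarts the period.
The August 10, 2016 filing precedes the September 18, 2016 deadline; the claim is timely.

TIMELY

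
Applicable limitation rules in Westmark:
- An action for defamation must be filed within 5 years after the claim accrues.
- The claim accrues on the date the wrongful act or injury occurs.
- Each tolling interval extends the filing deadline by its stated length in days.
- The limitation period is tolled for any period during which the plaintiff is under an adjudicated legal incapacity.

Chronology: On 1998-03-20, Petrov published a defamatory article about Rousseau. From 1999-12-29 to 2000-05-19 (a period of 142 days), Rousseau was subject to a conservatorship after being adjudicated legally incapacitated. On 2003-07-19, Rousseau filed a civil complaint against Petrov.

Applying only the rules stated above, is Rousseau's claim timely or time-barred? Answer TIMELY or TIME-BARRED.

The claim accrued on 1998-03-20, the date of the act.
The untolled deadline — 5 years after 1998-03-20 — is 2003-03-20.
The plaintiff's legal incapacity from 1999-12-29 to 2000-05-19 tolled the period for 142 days, extending the deadline to 2003-08-09.
Filing on 2003-07-19 beat the 2003-08-09 deadline — the action is timely.

TIMELY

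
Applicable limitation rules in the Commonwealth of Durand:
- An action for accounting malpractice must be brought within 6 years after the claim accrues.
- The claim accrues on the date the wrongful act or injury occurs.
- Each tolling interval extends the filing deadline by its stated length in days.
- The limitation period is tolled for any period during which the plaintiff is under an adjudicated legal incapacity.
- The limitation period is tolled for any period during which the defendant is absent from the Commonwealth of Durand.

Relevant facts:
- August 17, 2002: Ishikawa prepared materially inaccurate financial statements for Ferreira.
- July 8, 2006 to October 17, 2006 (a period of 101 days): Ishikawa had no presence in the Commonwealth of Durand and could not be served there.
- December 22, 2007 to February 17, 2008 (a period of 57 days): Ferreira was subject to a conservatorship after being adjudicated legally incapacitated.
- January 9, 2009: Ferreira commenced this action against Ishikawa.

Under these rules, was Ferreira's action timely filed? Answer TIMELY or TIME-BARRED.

TIMELY

The claim accrued on August 17, 2002, when the wrongful act occurred.
Adding the 6 years base period to August 17, 2002 gives a deadline of August 17, 2008, before any tolling.
The defendant's absence from the jurisdiction from July 8, 2006 to October 17, 2006 tolled the period for 101 days, extending the deadline to November 26, 2008.
Because the plaintiff's legal incapacity ran from December 22, 2007 to February 17, 2008, the deadline is extended by 57 days to January 22, 2009.
Filing on January 9, 2009 beat the January 22, 2009 deadline — the action is timely.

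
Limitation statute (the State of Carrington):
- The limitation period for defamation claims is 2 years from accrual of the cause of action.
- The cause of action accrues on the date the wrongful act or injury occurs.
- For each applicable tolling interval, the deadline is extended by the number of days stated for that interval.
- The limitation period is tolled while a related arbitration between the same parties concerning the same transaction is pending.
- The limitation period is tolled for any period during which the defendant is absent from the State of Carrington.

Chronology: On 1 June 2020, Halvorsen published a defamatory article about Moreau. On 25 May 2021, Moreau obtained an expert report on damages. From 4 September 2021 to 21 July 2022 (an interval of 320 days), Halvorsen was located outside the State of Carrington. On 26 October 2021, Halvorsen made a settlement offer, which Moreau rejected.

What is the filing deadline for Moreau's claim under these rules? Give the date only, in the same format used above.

17 April 2023

The limitation period began to run on 1 June 2020.
The untolled deadline — 2 years after 1 June 2020 — is 1 June 2022.
Because the defendant's absence from the jurisdiction ran from 4 September 2021 to 21 July 2022, the deadline is extended by 320 days to 17 April 2023.
The other events in the timeline have no effect on the limitation period under the stated rules.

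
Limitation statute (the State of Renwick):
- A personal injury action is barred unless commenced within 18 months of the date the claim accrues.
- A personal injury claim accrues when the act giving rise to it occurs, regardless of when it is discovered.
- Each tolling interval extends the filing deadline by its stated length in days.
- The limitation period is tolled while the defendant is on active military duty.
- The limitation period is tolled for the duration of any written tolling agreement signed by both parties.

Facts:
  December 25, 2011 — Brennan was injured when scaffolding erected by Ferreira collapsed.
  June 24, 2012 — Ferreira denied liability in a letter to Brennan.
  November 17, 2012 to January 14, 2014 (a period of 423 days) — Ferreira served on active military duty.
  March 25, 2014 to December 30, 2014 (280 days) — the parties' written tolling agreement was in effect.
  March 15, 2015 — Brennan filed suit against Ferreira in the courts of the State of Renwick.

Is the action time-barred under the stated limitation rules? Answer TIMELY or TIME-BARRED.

TIMELY

The claim accrued on December 25, 2011, when the wrongful act occurred.
Adding the 18 months base period to December 25, 2011 gives a deadline of June 25, 2013, before any tolling.
Because the defendant's active military service ran from November 17, 2012 to January 14, 2014, the deadline is extended by 423 days to August 22, 2014.
The period was tolled for 280 days by the written tolling agreement (March 25, 2014 to December 30, 2014), pushing the deadline to May 29, 2015.
None of the other events listed affects the running of the period under the stated rules.
Filing on March 15, 2015 beat the May 29, 2015 deadline — the action is timely.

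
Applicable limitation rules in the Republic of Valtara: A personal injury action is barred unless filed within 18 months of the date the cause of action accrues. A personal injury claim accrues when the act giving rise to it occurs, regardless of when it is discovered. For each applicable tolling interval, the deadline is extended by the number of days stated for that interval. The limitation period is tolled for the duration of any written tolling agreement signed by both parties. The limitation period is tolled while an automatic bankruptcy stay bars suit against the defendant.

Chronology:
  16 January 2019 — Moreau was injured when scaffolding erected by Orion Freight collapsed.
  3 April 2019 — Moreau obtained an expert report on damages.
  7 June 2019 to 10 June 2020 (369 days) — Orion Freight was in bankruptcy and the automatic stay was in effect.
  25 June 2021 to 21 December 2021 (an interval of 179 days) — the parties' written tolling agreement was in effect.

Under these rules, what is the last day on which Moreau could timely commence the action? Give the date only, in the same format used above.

The cause of action accrued on 16 January 2019, the date of the act.
Adding the 18 months base period to 16 January 2019 gives a deadline of 16 July 2020, before any tolling.
Because the automatic bankruptcy stay ran from 7 June 2019 to 10 June 2020, the deadline is extended by 369 days to 20 July 2021.
Because the written tolling agreement ran from 25 June 2021 to 21 December 2021, the deadline is extended by 179 days to 15 January 2022.
None of the other events listed affects the running of the period under the stated rules.

15 January 2022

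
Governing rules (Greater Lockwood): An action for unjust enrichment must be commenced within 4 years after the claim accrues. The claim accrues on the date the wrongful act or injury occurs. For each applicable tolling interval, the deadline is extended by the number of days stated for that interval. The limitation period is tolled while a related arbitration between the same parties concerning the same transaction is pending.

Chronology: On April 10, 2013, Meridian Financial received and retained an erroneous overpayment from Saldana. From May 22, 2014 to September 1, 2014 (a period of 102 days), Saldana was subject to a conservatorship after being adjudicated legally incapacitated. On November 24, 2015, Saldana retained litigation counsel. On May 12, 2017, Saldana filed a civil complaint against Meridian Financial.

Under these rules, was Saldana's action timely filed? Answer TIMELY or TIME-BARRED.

TIME-BARRED

The limitation period began to run on April 10, 2013.
Adding the 4 years base period to April 10, 2013 gives a deadline of April 10, 2017, before any tolling.
No stated provision tolls the period for the plaintiff's incapacity, so the interval from May 22, 2014 to September 1, 2014 has no effect on the deadline.
Nothing else in the chronology tolls or restarts the period.
Filing on May 12, 2017 missed the April 10, 2017 deadline — the action is time-barred.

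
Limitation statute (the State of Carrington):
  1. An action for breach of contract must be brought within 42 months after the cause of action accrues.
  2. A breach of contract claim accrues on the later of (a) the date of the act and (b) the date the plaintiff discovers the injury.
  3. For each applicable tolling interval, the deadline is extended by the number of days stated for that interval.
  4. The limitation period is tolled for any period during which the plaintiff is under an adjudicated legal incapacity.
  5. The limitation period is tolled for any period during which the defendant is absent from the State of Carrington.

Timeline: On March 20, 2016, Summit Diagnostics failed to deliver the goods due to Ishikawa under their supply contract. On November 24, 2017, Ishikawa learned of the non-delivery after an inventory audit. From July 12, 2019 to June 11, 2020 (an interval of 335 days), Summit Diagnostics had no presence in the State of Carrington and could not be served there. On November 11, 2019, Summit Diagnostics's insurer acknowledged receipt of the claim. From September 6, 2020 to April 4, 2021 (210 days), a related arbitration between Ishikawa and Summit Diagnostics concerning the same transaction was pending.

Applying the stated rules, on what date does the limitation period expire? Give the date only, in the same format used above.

April 24, 2022

The claim accrued on November 24, 2017 — the later of the March 20, 2016 act and the November 24, 2017 discovery.
Adding the 42 months base period to November 24, 2017 gives a deadline of May 24, 2021, before any tolling.
The period was tolled for 335 days by the defendant's absence from the jurisdiction (July 12, 2019 to June 11, 2020), pushing the deadline to April 24, 2022.
The pending related arbitration from September 6, 2020 to April 4, 2021 does not toll the period, because no stated rule makes a pending arbitration a tolling event.
None of the other events listed affects the running of the period under the stated rules.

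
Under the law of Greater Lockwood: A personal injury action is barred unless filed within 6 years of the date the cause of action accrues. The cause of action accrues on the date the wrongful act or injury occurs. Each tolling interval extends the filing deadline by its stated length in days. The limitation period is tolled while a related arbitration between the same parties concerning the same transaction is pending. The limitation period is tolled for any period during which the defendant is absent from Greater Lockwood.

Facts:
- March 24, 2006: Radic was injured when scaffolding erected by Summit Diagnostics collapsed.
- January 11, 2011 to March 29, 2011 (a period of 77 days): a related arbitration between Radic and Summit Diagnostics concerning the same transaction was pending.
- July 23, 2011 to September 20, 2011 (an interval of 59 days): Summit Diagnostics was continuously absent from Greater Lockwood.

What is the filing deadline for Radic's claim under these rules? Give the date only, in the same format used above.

August 7, 2012

The limitation period began to run on March 24, 2006.
6 years from March 24, 2006 is March 24, 2012.
Because the pending related arbitration ran from January 11, 2011 to March 29, 2011, the deadline is extended by 77 days to June 9, 2012.
The period was tolled for 59 days by the defendant's absence from the jurisdiction (July 23, 2011 to September 20, 2011), pushing the deadline to August 7, 2012.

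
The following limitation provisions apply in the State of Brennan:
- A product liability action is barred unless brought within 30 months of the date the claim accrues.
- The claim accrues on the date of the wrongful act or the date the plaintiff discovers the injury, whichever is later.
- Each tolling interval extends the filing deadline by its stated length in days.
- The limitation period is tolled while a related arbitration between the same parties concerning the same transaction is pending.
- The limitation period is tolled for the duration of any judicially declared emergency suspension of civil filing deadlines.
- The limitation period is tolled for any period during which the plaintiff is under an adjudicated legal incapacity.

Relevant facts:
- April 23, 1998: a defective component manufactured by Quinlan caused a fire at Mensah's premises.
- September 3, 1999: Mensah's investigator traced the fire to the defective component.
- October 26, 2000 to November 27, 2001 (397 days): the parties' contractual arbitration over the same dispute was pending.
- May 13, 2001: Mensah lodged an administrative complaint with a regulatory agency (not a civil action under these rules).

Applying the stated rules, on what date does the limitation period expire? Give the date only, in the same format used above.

April 4, 2003

Taking the later of the act (April 23, 1998) and discovery (September 3, 1999), the claim accrued on September 3, 1999.
Adding the 30 months base period to September 3, 1999 gives a deadline of March 3, 2002, before any tolling.
Because the pending related arbitration ran from October 26, 2000 to November 27, 2001, the deadline is extended by 397 days to April 4, 2003.
The other events in the timeline have no effect on the limitation period under the stated rules.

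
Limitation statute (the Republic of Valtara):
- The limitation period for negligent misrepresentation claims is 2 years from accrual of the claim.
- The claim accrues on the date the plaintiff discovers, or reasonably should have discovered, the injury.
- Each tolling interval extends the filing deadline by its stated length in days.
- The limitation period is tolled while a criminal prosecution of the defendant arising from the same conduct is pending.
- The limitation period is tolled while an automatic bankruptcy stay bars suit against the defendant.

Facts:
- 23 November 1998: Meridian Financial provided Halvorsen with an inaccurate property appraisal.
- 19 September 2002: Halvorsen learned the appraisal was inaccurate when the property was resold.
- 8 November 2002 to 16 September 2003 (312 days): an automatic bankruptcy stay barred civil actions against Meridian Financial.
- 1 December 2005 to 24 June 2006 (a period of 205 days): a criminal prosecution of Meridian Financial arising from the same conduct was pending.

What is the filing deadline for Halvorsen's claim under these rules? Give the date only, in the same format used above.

28 July 2005

Under the discovery rule, the claim accrued on 19 September 2002, when Halvorsen discovered the injury — not on the 23 November 1998 date of the underlying act.
Adding the 2 years base period to 19 September 2002 gives a deadline of 19 September 2004, before any tolling.
The automatic bankruptcy stay from 8 November 2002 to 16 September 2003 tolled the period for 312 days, extending the deadline to 28 July 2005.
The pending criminal prosecution from 1 December 2005 to 24 June 2006 began after the period had already run on 28 July 2005, so it has no tolling effect.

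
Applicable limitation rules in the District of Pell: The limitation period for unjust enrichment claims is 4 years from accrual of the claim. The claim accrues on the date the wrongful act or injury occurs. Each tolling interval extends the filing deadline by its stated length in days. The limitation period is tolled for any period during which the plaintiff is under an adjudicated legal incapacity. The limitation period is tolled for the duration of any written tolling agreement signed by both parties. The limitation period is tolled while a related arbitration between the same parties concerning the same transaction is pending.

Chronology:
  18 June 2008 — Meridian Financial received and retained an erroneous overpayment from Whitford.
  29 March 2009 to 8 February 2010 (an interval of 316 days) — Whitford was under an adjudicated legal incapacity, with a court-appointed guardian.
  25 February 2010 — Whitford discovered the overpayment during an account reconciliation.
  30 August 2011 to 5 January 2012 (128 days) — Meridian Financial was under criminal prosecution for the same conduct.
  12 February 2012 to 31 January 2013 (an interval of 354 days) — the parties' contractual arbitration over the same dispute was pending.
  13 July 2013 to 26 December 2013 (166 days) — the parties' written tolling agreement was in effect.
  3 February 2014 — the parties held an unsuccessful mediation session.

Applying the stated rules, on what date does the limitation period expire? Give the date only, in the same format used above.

Because the rule ties accrual to occurrence, the claim accrued on 18 June 2008, not on the 25 February 2010 discovery date.
4 years from 18 June 2008 is 18 June 2012.
Because the plaintiff's legal incapacity ran from 29 March 2009 to 8 February 2010, the deadline is extended by 316 days to 30 April 2013.
The pending related arbitration from 12 February 2012 to 31 January 2013 tolled the period for 354 days, extending the deadline to 19 April 2014.
The period was tolled for 166 days by the written tolling agreement (13 July 2013 to 26 December 2013), pushing the deadline to 2 October 2014.
Although a criminal prosecution ran from 30 August 2011 to 5 January 2012, the stated rules do not make that a tolling event, so it is disregarded.
The other events in the timeline have no effect on the limitation period under the stated rules.

2 October 2014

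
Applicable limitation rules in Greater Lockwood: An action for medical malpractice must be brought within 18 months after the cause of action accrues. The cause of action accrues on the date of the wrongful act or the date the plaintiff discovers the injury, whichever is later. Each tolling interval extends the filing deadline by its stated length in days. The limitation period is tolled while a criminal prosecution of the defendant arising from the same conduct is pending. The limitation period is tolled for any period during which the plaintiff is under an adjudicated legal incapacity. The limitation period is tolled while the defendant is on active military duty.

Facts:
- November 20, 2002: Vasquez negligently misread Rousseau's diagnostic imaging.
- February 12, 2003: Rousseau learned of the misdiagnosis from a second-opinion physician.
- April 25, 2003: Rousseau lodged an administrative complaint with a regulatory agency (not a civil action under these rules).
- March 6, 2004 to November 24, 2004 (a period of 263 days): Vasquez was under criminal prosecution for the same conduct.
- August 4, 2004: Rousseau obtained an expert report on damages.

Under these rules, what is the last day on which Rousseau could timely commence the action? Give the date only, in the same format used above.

The claim accrued on February 12, 2003 — the later of the November 20, 2002 act and the February 12, 2003 discovery.
The untolled deadline — 18 months after February 12, 2003 — is August 12, 2004.
The period was tolled for 263 days by the pending criminal prosecution (March 6, 2004 to November 24, 2004), pushing the deadline to May 2, 2005.
The other events in the timeline have no effect on the limitation period under the stated rules.

May 2, 2005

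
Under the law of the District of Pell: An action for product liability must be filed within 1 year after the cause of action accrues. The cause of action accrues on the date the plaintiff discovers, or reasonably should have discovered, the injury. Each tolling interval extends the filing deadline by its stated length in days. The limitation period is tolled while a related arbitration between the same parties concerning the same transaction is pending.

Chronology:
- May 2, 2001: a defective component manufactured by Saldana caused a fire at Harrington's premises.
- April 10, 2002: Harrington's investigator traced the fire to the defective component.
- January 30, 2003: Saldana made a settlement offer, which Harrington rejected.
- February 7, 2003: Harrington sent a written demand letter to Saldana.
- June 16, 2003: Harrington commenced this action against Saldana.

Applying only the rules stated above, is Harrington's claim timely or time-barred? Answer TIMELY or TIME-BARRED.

Accrual is tied to discovery, so the period began on April 10, 2002 rather than on May 2, 2001 when the act occurred.
Adding the 1 year base period to April 10, 2002 gives a deadline of April 10, 2003, before any tolling.
The other events in the timeline have no effect on the limitation period under the stated rules.
Filing on June 16, 2003 missed the April 10, 2003 deadline — the action is time-barred.

TIME-BARRED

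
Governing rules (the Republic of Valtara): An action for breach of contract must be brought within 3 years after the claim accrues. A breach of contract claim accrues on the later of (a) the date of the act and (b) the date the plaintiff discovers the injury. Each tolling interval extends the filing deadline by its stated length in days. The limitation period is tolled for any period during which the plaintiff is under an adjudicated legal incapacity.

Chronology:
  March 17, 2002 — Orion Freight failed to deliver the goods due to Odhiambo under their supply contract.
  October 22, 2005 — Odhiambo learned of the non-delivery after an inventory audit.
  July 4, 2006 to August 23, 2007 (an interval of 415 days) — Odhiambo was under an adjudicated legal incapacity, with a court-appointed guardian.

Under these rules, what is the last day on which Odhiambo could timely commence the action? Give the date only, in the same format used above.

Taking the later of the act (March 17, 2002) and discovery (October 22, 2005), the claim accrued on October 22, 2005.
3 years from October 22, 2005 is October 22, 2008.
Because the plaintiff's legal incapacity ran from July 4, 2006 to August 23, 2007, the deadline is extended by 415 days to December 11, 2009.

December 11, 2009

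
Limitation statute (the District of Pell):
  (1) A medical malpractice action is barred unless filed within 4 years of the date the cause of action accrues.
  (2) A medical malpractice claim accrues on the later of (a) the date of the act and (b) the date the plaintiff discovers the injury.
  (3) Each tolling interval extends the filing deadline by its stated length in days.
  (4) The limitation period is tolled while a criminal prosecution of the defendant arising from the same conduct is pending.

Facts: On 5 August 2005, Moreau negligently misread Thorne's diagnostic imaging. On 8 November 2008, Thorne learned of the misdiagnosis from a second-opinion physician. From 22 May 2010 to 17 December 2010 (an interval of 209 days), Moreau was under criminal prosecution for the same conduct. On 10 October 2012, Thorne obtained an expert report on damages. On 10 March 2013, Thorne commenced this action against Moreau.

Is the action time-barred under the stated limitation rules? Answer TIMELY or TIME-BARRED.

The claim accrued on 8 November 2008 — the later of the 5 August 2005 act and the 8 November 2008 discovery.
The untolled deadline — 4 years after 8 November 2008 — is 8 November 2012.
The pending criminal prosecution from 22 May 2010 to 17 December 2010 tolled the period for 209 days, extending the deadline to 5 June 2013.
The other events in the timeline have no effect on the limitation period under the stated rules.
The 10 March 2013 filing precedes the 5 June 2013 deadline; the claim is timely.

TIMELY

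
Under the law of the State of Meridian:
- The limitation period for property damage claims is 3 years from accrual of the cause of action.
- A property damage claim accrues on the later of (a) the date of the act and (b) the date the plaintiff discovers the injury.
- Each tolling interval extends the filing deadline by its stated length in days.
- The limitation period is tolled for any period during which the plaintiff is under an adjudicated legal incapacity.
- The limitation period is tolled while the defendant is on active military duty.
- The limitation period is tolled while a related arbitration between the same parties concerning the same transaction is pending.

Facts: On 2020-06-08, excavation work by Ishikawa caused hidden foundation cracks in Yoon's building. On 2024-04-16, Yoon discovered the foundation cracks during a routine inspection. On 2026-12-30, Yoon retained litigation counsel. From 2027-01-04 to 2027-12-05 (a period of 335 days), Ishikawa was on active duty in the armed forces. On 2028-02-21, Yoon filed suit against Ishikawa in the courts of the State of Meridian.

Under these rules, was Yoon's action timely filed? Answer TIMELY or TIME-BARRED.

The claim accrued on 2024-04-16 — the later of the 2020-06-08 act and the 2024-04-16 discovery.
Adding the 3 years base period to 2024-04-16 gives a deadline of 2027-04-16, before any tolling.
The defendant's active military service from 2027-01-04 to 2027-12-05 tolled the period for 335 days, extending the deadline to 2028-03-16.
Nothing else in the chronology tolls or restarts the period.
Filing on 2028-02-21 beat the 2028-03-16 deadline — the action is timely.

TIMELY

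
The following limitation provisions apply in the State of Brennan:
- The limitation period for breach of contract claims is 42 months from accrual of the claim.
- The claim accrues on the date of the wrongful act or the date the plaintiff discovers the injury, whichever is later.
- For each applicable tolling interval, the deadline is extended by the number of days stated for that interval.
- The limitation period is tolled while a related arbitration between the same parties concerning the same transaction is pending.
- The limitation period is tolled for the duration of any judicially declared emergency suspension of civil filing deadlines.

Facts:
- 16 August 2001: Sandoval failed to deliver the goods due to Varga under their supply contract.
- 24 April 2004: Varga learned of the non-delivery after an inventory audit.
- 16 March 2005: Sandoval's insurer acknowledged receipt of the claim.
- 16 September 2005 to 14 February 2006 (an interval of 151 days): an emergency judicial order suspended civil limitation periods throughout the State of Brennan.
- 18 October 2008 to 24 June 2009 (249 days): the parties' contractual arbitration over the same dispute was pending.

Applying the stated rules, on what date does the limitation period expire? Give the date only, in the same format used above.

Taking the later of the act (16 August 2001) and discovery (24 April 2004), the claim accrued on 24 April 2004.
The untolled deadline — 42 months after 24 April 2004 — is 24 October 2007.
Because the emergency suspension of filing deadlines ran from 16 September 2005 to 14 February 2006, the deadline is extended by 151 days to 23 March 2008.
By the time the pending related arbitration began on 18 October 2008, the limitation period had already expired on 23 March 2008; that interval cannot revive it.
None of the other events listed affects the running of the period under the stated rules.

23 March 2008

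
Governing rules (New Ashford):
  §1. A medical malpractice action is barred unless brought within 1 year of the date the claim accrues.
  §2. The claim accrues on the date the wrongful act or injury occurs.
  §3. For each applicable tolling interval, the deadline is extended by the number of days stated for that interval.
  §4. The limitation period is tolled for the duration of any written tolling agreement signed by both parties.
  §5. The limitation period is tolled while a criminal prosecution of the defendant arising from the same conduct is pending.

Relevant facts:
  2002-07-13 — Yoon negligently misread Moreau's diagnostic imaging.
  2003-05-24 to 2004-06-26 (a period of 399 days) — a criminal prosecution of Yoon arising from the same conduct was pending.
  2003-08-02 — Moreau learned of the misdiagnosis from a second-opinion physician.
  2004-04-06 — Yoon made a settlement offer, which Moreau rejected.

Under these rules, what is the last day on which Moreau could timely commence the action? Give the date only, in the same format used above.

2004-08-15

Because the rule ties accrual to occurrence, the claim accrued on 2002-07-13, not on the 2003-08-02 discovery date.
The untolled deadline — 1 year after 2002-07-13 — is 2003-07-13.
Because the pending criminal prosecution ran from 2003-05-24 to 2004-06-26, the deadline is extended by 399 days to 2004-08-15.
None of the other events listed affects the running of the period under the stated rules.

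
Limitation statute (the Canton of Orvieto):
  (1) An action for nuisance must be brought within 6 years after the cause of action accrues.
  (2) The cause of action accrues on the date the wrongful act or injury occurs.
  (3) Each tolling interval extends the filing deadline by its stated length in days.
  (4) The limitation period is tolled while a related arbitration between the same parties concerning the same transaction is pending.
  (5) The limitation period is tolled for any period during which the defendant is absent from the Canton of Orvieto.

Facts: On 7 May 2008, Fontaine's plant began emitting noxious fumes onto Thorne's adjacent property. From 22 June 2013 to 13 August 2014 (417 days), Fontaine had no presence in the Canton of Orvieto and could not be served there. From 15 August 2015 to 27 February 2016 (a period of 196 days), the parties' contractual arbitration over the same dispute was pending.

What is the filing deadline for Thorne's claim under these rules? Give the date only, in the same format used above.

28 June 2015

The limitation period began to run on 7 May 2008.
The untolled deadline — 6 years after 7 May 2008 — is 7 May 2014.
The period was tolled for 417 days by the defendant's absence from the jurisdiction (22 June 2013 to 13 August 2014), pushing the deadline to 28 June 2015.
The pending related arbitration from 15 August 2015 to 27 February 2016 began after the period had already run on 28 June 2015, so it has no tolling effect.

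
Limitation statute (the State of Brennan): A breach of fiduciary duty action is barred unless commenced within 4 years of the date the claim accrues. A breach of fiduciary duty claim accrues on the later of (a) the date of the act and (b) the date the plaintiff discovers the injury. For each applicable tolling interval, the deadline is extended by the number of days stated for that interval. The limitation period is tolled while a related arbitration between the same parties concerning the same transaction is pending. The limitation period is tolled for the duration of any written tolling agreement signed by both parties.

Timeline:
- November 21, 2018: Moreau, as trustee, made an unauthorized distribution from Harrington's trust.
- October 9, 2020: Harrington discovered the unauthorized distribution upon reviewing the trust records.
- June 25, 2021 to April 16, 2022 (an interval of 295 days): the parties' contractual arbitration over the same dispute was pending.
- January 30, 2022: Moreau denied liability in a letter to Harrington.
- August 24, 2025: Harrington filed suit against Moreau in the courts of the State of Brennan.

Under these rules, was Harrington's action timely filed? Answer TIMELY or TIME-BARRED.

The claim accrued on October 9, 2020 — the later of the November 21, 2018 act and the October 9, 2020 discovery.
The untolled deadline — 4 years after October 9, 2020 — is October 9, 2024.
The period was tolled for 295 days by the pending related arbitration (June 25, 2021 to April 16, 2022), pushing the deadline to July 31, 2025.
None of the other events listed affects the running of the period under the stated rules.
Filing on August 24, 2025 missed the July 31, 2025 deadline — the action is time-barred.

TIME-BARRED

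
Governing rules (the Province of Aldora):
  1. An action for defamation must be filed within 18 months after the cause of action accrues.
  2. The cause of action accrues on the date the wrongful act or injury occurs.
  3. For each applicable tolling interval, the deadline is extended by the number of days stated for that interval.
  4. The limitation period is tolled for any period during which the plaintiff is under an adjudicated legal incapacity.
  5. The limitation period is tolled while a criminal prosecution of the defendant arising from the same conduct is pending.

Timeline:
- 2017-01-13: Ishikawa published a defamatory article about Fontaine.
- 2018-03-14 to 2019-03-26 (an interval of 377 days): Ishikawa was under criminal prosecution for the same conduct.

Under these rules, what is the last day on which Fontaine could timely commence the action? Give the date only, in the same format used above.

2019-07-25

The cause of action accrued on 2017-01-13, the date of the act.
The untolled deadline — 18 months after 2017-01-13 — is 2018-07-13.
The period was tolled for 377 days by the pending criminal prosecution (2018-03-14 to 2019-03-26), pushing the deadline to 2019-07-25.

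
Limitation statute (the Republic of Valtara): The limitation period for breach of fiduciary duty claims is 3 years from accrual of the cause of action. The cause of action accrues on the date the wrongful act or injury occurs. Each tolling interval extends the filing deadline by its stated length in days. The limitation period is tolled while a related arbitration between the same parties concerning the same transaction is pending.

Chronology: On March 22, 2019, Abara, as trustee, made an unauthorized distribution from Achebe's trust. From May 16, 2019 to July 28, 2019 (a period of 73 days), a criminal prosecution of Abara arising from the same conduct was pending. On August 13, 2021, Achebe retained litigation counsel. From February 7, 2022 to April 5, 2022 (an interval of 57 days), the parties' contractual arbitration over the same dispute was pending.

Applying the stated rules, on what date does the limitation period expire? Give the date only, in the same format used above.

May 18, 2022

The limitation period began to run on March 22, 2019.
Adding the 3 years base period to March 22, 2019 gives a deadline of March 22, 2022, before any tolling.
Because the pending related arbitration ran from February 7, 2022 to April 5, 2022, the deadline is extended by 57 days to May 18, 2022.
Although a criminal prosecution ran from May 16, 2019 to July 28, 2019, the stated rules do not make that a tolling event, so it is disregarded.
The other events in the timeline have no effect on the limitation period under the stated rules.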